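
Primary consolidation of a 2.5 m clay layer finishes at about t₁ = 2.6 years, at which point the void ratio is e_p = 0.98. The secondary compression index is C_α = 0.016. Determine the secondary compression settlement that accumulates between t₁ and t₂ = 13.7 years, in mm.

Secondary compression: S_s = C_α·H/(1+e_p)·log₁₀(t₂/t₁)
S_s = 0.016×2.5/(1+0.98)×log₁₀(13.7/2.6)
    = 0.0202 × 0.7217 = 0.01458 m

S_s ≈ 14.6 mm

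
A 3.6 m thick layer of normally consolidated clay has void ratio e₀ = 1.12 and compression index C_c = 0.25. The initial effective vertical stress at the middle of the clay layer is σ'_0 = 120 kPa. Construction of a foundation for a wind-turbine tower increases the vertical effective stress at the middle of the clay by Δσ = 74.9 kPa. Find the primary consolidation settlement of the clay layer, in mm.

S_c ≈ 89.4 mm

Final effective stress: σ'_f = σ'_0 + Δσ = 120 + 74.9 = 194.9 kPa.
Normally consolidated clay, so the full stress increment lies on the virgin compression line:
S_c = C_c·H/(1+e₀)·log₁₀(σ'_f/σ'_0) = 0.25×3.6/(1+1.12)×log₁₀(194.9/120)
    = 0.42453 × 0.21063 = 0.08942 m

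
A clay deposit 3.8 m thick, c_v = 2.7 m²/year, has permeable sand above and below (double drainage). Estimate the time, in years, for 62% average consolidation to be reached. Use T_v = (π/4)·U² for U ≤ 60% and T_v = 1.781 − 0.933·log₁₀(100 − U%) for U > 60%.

Drainage path length: H_d = H/2 = 1.9 m (double drainage).
U > 60%: T_v = 1.781 − 0.933·log₁₀(100 − 62) = 0.30706.
t = T_v·H_d²/c_v = 0.30706×1.9²/2.7 = 0.4106 years.

t ≈ 0.411 years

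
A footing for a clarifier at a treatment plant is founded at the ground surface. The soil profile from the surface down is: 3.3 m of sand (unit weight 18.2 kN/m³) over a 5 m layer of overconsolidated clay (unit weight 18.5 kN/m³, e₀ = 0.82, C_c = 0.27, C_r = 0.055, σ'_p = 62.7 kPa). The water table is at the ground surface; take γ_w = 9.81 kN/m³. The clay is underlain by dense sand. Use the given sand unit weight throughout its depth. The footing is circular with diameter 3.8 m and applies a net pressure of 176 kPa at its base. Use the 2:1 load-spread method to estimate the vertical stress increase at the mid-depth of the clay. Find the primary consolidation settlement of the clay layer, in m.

Mid-depth of clay below the ground surface: z = 3.3 + 5/2 = 5.8 m.
Total vertical stress at mid-clay: σ_v = 18.2×3.3 + 18.5×2.5 = 106.31 kPa.
Pore pressure: u = 9.81×(5.8 − 0) = 56.898 kPa.
Initial effective stress: σ'_0 = σ_v − u = 106.31 − 56.898 = 49.412 kPa.
Stress increase at mid-clay by the 2:1 spreading method:
Δσ ≈ qD²/(D+z)² = 176×3.8²/(3.8+5.8)² = 27.576 kPa
Final effective stress: σ'_f = 49.412 + 27.576 = 76.988 kPa.
σ'_f = 76.988 > σ'_p = 62.7 kPa, so the stress path crosses the preconsolidation pressure — recompression up to σ'_p, then virgin compression beyond:
S_c = H/(1+e₀)·[C_r·log₁₀(σ'_p/σ'_0) + C_c·log₁₀(σ'_f/σ'_p)]
    = 5/1.82 × [0.055×log₁₀(62.7/49.412) + 0.27×log₁₀(76.988/62.7)]
    = 2.7473 × [0.0056889 + 0.024072] = 0.08176 m

S_c ≈ 0.0818 m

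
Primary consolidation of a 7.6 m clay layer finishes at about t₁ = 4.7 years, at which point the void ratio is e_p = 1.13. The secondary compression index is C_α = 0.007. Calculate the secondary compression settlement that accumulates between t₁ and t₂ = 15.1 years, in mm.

Secondary compression: S_s = C_α·H/(1+e_p)·log₁₀(t₂/t₁)
S_s = 0.007×7.6/(1+1.13)×log₁₀(15.1/4.7)
    = 0.02498 × 0.5069 = 0.01266 m

S_s ≈ 12.7 mm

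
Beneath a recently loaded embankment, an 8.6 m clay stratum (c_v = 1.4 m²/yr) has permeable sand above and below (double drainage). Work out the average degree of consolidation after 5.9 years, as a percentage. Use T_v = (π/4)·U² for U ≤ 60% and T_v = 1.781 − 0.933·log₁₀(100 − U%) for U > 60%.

Drainage path length: H_d = H/2 = 4.3 m (double drainage).
T_v = c_v·t/H_d² = 1.4×5.9/4.3² = 0.44673.
T_v = 0.44673 corresponds to the U > 60% branch:
U = 1 − 10^((1.781 − T_v)/0.933)/100 = 0.7308

U ≈ 73.1 %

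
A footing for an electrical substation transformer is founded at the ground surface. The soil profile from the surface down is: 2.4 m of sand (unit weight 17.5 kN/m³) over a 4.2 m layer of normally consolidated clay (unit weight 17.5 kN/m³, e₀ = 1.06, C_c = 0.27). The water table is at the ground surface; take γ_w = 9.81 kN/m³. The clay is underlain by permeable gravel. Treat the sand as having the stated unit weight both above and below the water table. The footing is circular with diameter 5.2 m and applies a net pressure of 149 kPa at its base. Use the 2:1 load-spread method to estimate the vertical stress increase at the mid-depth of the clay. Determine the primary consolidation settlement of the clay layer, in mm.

S_c ≈ 193 mm

Mid-depth of clay below the ground surface: z = 2.4 + 4.2/2 = 4.5 m.
Total vertical stress at mid-clay: σ_v = 17.5×2.4 + 17.5×2.1 = 78.75 kPa.
Pore pressure: u = 9.81×(4.5 − 0) = 44.145 kPa.
Initial effective stress: σ'_0 = σ_v − u = 78.75 − 44.145 = 34.605 kPa.
Stress increase at mid-clay by the 2:1 spreading method:
Δσ ≈ qD²/(D+z)² = 149×5.2²/(5.2+4.5)² = 42.82 kPa
Final effective stress: σ'_f = σ'_0 + Δσ = 34.605 + 42.82 = 77.425 kPa.
Normally consolidated clay, so the full stress increment lies on the virgin compression line:
S_c = C_c·H/(1+e₀)·log₁₀(σ'_f/σ'_0) = 0.27×4.2/(1+1.06)×log₁₀(77.425/34.605)
    = 0.55049 × 0.34974 = 0.1925 m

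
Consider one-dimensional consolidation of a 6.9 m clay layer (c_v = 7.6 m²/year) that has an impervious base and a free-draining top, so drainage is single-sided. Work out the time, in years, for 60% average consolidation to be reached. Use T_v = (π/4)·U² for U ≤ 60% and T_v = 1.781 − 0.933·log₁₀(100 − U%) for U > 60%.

t ≈ 1.77 years

Drainage path length: H_d = H = 6.9 m (single drainage).
U ≤ 60%: T_v = (π/4)·U² = (π/4)×0.6² = 0.28274.
t = T_v·H_d²/c_v = 0.28274×6.9²/7.6 = 1.771 years.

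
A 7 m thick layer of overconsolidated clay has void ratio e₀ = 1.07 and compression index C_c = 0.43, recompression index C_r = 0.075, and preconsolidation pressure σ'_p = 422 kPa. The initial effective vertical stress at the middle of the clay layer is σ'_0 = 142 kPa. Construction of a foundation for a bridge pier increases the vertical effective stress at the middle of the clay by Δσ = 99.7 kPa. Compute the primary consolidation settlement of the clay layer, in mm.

S_c ≈ 58.6 mm

Final effective stress: σ'_f = 142 + 99.7 = 241.7 kPa.
σ'_f = 241.7 ≤ σ'_p = 422 kPa, so the clay remains overconsolidated and only the recompression index applies:
S_c = C_r·H/(1+e₀)·log₁₀(σ'_f/σ'_0) = 0.075×7/2.07×log₁₀(241.7/142)
    = 0.25362 × 0.23099 = 0.05858 m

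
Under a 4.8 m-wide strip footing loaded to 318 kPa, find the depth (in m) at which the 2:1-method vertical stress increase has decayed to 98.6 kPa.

z ≈ 10.7 m

2:1 spreading — at depth z the loaded area has grown by z in each plan dimension:
qB/(B+z) = Δσ_z ⇒ z = qB/Δσ_z − B = 318×4.8/98.6 − 4.8 = 10.68 m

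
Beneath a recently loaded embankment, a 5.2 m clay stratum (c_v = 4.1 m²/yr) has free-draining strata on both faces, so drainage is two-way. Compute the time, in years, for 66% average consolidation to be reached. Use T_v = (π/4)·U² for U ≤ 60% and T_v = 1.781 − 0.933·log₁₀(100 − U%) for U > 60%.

Drainage path length: H_d = H/2 = 2.6 m (double drainage).
U > 60%: T_v = 1.781 − 0.933·log₁₀(100 − 66) = 0.35213.
t = T_v·H_d²/c_v = 0.35213×2.6²/4.1 = 0.5806 years.

t ≈ 0.581 years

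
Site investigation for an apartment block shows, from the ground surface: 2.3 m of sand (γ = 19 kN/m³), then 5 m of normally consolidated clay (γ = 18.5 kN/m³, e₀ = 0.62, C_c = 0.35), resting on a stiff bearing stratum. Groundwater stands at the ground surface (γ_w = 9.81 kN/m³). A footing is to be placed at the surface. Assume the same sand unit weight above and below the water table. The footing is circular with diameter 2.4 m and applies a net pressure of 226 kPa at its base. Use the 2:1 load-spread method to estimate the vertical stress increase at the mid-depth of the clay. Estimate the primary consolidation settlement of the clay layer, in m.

Mid-depth of clay below the ground surface: z = 2.3 + 5/2 = 4.8 m.
Total vertical stress at mid-clay: σ_v = 19×2.3 + 18.5×2.5 = 89.95 kPa.
Pore pressure: u = 9.81×(4.8 − 0) = 47.088 kPa.
Initial effective stress: σ'_0 = σ_v − u = 89.95 − 47.088 = 42.862 kPa.
Stress increase at mid-clay by the 2:1 spreading method:
Δσ ≈ qD²/(D+z)² = 226×2.4²/(2.4+4.8)² = 25.111 kPa
Final effective stress: σ'_f = σ'_0 + Δσ = 42.862 + 25.111 = 67.973 kPa.
Normally consolidated clay, so the full stress increment lies on the virgin compression line:
S_c = C_c·H/(1+e₀)·log₁₀(σ'_f/σ'_0) = 0.35×5/(1+0.62)×log₁₀(67.973/42.862)
    = 1.0802 × 0.20026 = 0.2163 m

S_c ≈ 0.216 m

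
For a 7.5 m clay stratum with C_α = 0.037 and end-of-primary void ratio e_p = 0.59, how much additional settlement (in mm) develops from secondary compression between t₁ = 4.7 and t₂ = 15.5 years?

Secondary compression: S_s = C_α·H/(1+e_p)·log₁₀(t₂/t₁)
S_s = 0.037×7.5/(1+0.59)×log₁₀(15.5/4.7)
    = 0.1745 × 0.5182 = 0.09045 m

S_s ≈ 90.4 mm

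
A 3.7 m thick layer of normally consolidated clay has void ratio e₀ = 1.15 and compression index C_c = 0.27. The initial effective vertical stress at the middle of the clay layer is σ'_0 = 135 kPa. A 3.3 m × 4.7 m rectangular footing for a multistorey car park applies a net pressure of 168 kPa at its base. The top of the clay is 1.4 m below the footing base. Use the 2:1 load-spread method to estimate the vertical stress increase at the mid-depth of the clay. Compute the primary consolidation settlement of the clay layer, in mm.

Mid-depth of clay below the footing base: z = 1.4 + 3.7/2 = 3.25 m.
Stress increase at mid-clay by the 2:1 spreading method:
Δσ = qBL/((B+z)(L+z)) = 168×3.3×4.7/((3.3+3.25)(4.7+3.25)) = 50.039 kPa
Final effective stress: σ'_f = σ'_0 + Δσ = 135 + 50.039 = 185.04 kPa.
Normally consolidated clay, so the full stress increment lies on the virgin compression line:
S_c = C_c·H/(1+e₀)·log₁₀(σ'_f/σ'_0) = 0.27×3.7/(1+1.15)×log₁₀(185.04/135)
    = 0.46465 × 0.13693 = 0.06362 m

S_c ≈ 63.6 mm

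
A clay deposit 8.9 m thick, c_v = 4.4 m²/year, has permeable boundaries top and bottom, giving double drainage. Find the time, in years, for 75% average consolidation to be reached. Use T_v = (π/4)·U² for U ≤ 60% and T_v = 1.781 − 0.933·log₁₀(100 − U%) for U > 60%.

t ≈ 2.15 years

Drainage path length: H_d = H/2 = 4.45 m (double drainage).
U > 60%: T_v = 1.781 − 0.933·log₁₀(100 − 75) = 0.47672.
t = T_v·H_d²/c_v = 0.47672×4.45²/4.4 = 2.146 years.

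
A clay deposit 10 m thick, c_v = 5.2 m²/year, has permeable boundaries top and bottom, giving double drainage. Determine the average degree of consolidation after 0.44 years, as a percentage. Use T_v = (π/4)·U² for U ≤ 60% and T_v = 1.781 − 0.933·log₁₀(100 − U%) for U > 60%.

Drainage path length: H_d = H/2 = 5 m (double drainage).
T_v = c_v·t/H_d² = 5.2×0.44/5² = 0.09152.
T_v = 0.09152 corresponds to the U ≤ 60% branch:
U = √(4T_v/π) = 0.3414

U ≈ 34.1 %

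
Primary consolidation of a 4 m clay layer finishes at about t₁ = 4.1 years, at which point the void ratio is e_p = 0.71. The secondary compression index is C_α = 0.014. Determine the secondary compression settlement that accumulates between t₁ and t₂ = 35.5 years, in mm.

S_s ≈ 30.7 mm

Secondary compression: S_s = C_α·H/(1+e_p)·log₁₀(t₂/t₁)
S_s = 0.014×4/(1+0.71)×log₁₀(35.5/4.1)
    = 0.03275 × 0.9374 = 0.0307 m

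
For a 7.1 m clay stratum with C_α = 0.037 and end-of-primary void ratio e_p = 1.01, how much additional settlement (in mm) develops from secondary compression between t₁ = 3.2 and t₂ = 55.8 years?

S_s ≈ 162 mm

Secondary compression: S_s = C_α·H/(1+e_p)·log₁₀(t₂/t₁)
S_s = 0.037×7.1/(1+1.01)×log₁₀(55.8/3.2)
    = 0.1307 × 1.241 = 0.1623 m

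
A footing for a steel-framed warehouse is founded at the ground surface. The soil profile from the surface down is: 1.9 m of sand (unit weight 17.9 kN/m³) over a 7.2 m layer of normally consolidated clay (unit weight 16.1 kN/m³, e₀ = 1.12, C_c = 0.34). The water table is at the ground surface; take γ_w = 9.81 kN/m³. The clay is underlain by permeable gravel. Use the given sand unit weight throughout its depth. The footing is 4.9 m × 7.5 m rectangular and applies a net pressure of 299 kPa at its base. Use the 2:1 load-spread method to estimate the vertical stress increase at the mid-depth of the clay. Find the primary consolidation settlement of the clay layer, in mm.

S_c ≈ 573 mm

Mid-depth of clay below the ground surface: z = 1.9 + 7.2/2 = 5.5 m.
Total vertical stress at mid-clay: σ_v = 17.9×1.9 + 16.1×3.6 = 91.97 kPa.
Pore pressure: u = 9.81×(5.5 − 0) = 53.955 kPa.
Initial effective stress: σ'_0 = σ_v − u = 91.97 − 53.955 = 38.015 kPa.
Stress increase at mid-clay by the 2:1 spreading method:
Δσ = qBL/((B+z)(L+z)) = 299×4.9×7.5/((4.9+5.5)(7.5+5.5)) = 81.274 kPa
Final effective stress: σ'_f = σ'_0 + Δσ = 38.015 + 81.274 = 119.29 kPa.
Normally consolidated clay, so the full stress increment lies on the virgin compression line:
S_c = C_c·H/(1+e₀)·log₁₀(σ'_f/σ'_0) = 0.34×7.2/(1+1.12)×log₁₀(119.29/38.015)
    = 1.1547 × 0.49665 = 0.5735 m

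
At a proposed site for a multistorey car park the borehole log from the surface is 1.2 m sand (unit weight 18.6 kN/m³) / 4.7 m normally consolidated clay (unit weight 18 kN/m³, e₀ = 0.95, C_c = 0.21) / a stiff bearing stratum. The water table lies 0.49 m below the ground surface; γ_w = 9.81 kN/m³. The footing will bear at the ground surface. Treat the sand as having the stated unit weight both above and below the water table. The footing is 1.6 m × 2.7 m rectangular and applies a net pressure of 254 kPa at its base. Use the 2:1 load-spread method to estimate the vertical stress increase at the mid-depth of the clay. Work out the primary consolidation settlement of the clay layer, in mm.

S_c ≈ 151 mm

Mid-depth of clay below the ground surface: z = 1.2 + 4.7/2 = 3.55 m.
Total vertical stress at mid-clay: σ_v = 18.6×1.2 + 18×2.35 = 64.62 kPa.
Pore pressure: u = 9.81×(3.55 − 0.49) = 30.019 kPa.
Initial effective stress: σ'_0 = σ_v − u = 64.62 − 30.019 = 34.601 kPa.
Stress increase at mid-clay by the 2:1 spreading method:
Δσ = qBL/((B+z)(L+z)) = 254×1.6×2.7/((1.6+3.55)(2.7+3.55)) = 34.09 kPa
Final effective stress: σ'_f = σ'_0 + Δσ = 34.601 + 34.09 = 68.691 kPa.
Normally consolidated clay, so the full stress increment lies on the virgin compression line:
S_c = C_c·H/(1+e₀)·log₁₀(σ'_f/σ'_0) = 0.21×4.7/(1+0.95)×log₁₀(68.691/34.601)
    = 0.50615 × 0.29781 = 0.1507 m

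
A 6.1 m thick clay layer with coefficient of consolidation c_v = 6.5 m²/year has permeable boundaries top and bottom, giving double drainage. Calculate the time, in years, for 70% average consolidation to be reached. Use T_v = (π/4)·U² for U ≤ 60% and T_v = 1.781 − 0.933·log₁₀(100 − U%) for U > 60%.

t ≈ 0.577 years

Drainage path length: H_d = H/2 = 3.05 m (double drainage).
U > 60%: T_v = 1.781 − 0.933·log₁₀(100 − 70) = 0.40285.
t = T_v·H_d²/c_v = 0.40285×3.05²/6.5 = 0.5765 years.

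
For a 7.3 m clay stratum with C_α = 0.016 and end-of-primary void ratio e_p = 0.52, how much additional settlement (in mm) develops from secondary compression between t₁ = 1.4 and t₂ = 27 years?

S_s ≈ 98.8 mm

Secondary compression: S_s = C_α·H/(1+e_p)·log₁₀(t₂/t₁)
S_s = 0.016×7.3/(1+0.52)×log₁₀(27/1.4)
    = 0.07684 × 1.285 = 0.09876 m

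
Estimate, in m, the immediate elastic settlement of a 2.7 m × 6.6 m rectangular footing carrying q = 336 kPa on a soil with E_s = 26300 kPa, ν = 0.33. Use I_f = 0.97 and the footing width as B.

Immediate (elastic) settlement: S_e = q·B·(1−ν²)/E_s · I_f.
S_e = 336 × 2.7 × (1 − 0.33²) / 26300 × 0.97
    = 336 × 2.7 × 0.8911 / 26300 × 0.97
    = 0.02982 m

S_e ≈ 0.0298 m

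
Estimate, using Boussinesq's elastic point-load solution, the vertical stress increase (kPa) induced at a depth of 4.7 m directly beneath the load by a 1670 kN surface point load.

Boussinesq vertical stress below a point load on an elastic half-space:
Δσ_z = 3P/(2πz²) · [1 + (r/z)²]^(−5/2)
r/z = 0/4.7 = 0; [1+(r/z)²]^(−5/2) = 1.
Δσ_z = 3×1670/(2π×4.7²) × 1 = 36.096 × 1 = 36.1 kPa

Δσ_z ≈ 36.1 kPa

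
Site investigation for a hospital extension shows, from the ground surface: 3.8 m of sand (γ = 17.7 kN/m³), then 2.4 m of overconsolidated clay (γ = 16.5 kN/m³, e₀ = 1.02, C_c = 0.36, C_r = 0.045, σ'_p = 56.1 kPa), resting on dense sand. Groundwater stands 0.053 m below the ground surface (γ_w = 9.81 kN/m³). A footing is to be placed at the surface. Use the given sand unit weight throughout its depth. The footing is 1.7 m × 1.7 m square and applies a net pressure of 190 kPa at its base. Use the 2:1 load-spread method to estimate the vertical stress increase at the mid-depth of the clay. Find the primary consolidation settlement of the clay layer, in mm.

Mid-depth of clay below the ground surface: z = 3.8 + 2.4/2 = 5 m.
Total vertical stress at mid-clay: σ_v = 17.7×3.8 + 16.5×1.2 = 87.06 kPa.
Pore pressure: u = 9.81×(5 − 0.053) = 48.53 kPa.
Initial effective stress: σ'_0 = σ_v − u = 87.06 − 48.53 = 38.53 kPa.
Stress increase at mid-clay by the 2:1 spreading method:
Δσ = qBL/((B+z)(L+z)) = 190×1.7×1.7/((1.7+5)(1.7+5)) = 12.232 kPa
Final effective stress: σ'_f = 38.53 + 12.232 = 50.762 kPa.
σ'_f = 50.762 ≤ σ'_p = 56.1 kPa, so the clay remains overconsolidated and only the recompression index applies:
S_c = C_r·H/(1+e₀)·log₁₀(σ'_f/σ'_0) = 0.045×2.4/2.02×log₁₀(50.762/38.53)
    = 0.053464 × 0.11974 = 0.006402 m

S_c ≈ 6.4 mm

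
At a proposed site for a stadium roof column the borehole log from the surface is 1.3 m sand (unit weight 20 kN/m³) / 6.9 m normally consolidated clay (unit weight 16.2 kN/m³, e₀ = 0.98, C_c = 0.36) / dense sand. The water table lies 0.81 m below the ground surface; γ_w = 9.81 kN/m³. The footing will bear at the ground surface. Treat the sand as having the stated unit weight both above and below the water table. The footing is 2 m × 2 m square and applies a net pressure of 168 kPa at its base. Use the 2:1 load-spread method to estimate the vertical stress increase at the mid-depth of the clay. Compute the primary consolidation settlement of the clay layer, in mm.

S_c ≈ 160 mm

Mid-depth of clay below the ground surface: z = 1.3 + 6.9/2 = 4.75 m.
Total vertical stress at mid-clay: σ_v = 20×1.3 + 16.2×3.45 = 81.89 kPa.
Pore pressure: u = 9.81×(4.75 − 0.81) = 38.651 kPa.
Initial effective stress: σ'_0 = σ_v − u = 81.89 − 38.651 = 43.239 kPa.
Stress increase at mid-clay by the 2:1 spreading method:
Δσ = qBL/((B+z)(L+z)) = 168×2×2/((2+4.75)(2+4.75)) = 14.749 kPa
Final effective stress: σ'_f = σ'_0 + Δσ = 43.239 + 14.749 = 57.988 kPa.
Normally consolidated clay, so the full stress increment lies on the virgin compression line:
S_c = C_c·H/(1+e₀)·log₁₀(σ'_f/σ'_0) = 0.36×6.9/(1+0.98)×log₁₀(57.988/43.239)
    = 1.2545 × 0.12746 = 0.1599 m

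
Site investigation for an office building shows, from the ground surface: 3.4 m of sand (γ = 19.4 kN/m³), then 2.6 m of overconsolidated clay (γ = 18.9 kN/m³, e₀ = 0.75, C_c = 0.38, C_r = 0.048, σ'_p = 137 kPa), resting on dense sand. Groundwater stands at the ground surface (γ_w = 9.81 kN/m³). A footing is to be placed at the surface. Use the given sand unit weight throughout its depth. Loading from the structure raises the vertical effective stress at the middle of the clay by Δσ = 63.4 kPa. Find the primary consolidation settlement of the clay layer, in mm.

S_c ≈ 27.5 mm

Mid-depth of clay below the ground surface: z = 3.4 + 2.6/2 = 4.7 m.
Total vertical stress at mid-clay: σ_v = 19.4×3.4 + 18.9×1.3 = 90.53 kPa.
Pore pressure: u = 9.81×(4.7 − 0) = 46.107 kPa.
Initial effective stress: σ'_0 = σ_v − u = 90.53 − 46.107 = 44.423 kPa.
Final effective stress: σ'_f = 44.423 + 63.4 = 107.82 kPa.
σ'_f = 107.82 ≤ σ'_p = 137 kPa, so the clay remains overconsolidated and only the recompression index applies:
S_c = C_r·H/(1+e₀)·log₁₀(σ'_f/σ'_0) = 0.048×2.6/1.75×log₁₀(107.82/44.423)
    = 0.071314 × 0.38509 = 0.02746 m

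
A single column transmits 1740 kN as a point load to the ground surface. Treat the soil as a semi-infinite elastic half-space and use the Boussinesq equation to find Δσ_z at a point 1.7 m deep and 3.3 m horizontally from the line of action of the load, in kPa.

Δσ_z ≈ 5.79 kPa

Boussinesq vertical stress below a point load on an elastic half-space:
Δσ_z = 3P/(2πz²) · [1 + (r/z)²]^(−5/2)
r/z = 3.3/1.7 = 1.9412; [1+(r/z)²]^(−5/2) = 0.020143.
Δσ_z = 3×1740/(2π×1.7²) × 0.020143 = 287.47 × 0.020143 = 5.791 kPa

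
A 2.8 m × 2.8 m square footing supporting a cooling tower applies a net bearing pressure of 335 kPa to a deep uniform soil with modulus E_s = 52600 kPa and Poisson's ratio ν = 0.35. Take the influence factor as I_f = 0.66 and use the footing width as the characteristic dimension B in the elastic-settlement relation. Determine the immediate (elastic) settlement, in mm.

Immediate (elastic) settlement: S_e = q·B·(1−ν²)/E_s · I_f.
S_e = 335 × 2.8 × (1 − 0.35²) / 52600 × 0.66
    = 335 × 2.8 × 0.8775 / 52600 × 0.66
    = 0.01033 m = 10.33 mm

S_e ≈ 10.3 mm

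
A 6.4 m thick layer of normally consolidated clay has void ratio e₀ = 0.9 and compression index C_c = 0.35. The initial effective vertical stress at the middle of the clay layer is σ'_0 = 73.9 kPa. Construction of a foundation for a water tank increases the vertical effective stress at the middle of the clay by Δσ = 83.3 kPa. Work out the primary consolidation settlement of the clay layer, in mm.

Final effective stress: σ'_f = σ'_0 + Δσ = 73.9 + 83.3 = 157.2 kPa.
Normally consolidated clay, so the full stress increment lies on the virgin compression line:
S_c = C_c·H/(1+e₀)·log₁₀(σ'_f/σ'_0) = 0.35×6.4/(1+0.9)×log₁₀(157.2/73.9)
    = 1.1789 × 0.32781 = 0.3865 m

S_c ≈ 386 mm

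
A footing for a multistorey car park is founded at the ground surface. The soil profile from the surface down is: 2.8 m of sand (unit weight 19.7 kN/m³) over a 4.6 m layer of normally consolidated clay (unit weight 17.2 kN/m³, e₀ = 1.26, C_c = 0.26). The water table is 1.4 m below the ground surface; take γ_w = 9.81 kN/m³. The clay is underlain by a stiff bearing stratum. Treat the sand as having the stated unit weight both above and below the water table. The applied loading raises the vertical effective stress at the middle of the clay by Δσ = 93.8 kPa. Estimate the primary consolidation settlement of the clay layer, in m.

S_c ≈ 0.22 m

Mid-depth of clay below the ground surface: z = 2.8 + 4.6/2 = 5.1 m.
Total vertical stress at mid-clay: σ_v = 19.7×2.8 + 17.2×2.3 = 94.72 kPa.
Pore pressure: u = 9.81×(5.1 − 1.4) = 36.297 kPa.
Initial effective stress: σ'_0 = σ_v − u = 94.72 − 36.297 = 58.423 kPa.
Final effective stress: σ'_f = σ'_0 + Δσ = 58.423 + 93.8 = 152.22 kPa.
Normally consolidated clay, so the full stress increment lies on the virgin compression line:
S_c = C_c·H/(1+e₀)·log₁₀(σ'_f/σ'_0) = 0.26×4.6/(1+1.26)×log₁₀(152.22/58.423)
    = 0.5292 × 0.41589 = 0.2201 m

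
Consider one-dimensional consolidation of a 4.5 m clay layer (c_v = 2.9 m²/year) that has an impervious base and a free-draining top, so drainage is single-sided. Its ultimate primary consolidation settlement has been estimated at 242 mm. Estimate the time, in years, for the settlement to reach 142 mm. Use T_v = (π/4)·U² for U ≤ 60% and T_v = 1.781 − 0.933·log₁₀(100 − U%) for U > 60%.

Drainage path length: H_d = H = 4.5 m (single drainage).
U = S(t)/S_ult = 142/242 = 0.5868.
U ≤ 60%: T_v = (π/4)·U² = (π/4)×0.58678² = 0.27042.
t = T_v·H_d²/c_v = 0.27042×4.5²/2.9 = 1.888 years.

t ≈ 1.89 years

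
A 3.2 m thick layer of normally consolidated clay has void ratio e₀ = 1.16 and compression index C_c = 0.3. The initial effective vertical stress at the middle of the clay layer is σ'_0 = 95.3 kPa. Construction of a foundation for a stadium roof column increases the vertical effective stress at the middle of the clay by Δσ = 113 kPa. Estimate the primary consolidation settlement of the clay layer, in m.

S_c ≈ 0.151 m

Final effective stress: σ'_f = σ'_0 + Δσ = 95.3 + 113 = 208.3 kPa.
Normally consolidated clay, so the full stress increment lies on the virgin compression line:
S_c = C_c·H/(1+e₀)·log₁₀(σ'_f/σ'_0) = 0.3×3.2/(1+1.16)×log₁₀(208.3/95.3)
    = 0.44444 × 0.3396 = 0.1509 m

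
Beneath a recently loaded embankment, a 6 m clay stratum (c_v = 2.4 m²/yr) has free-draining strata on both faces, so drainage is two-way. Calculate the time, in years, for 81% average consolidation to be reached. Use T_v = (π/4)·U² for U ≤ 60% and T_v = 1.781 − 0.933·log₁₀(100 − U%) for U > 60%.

t ≈ 2.2 years

Drainage path length: H_d = H/2 = 3 m (double drainage).
U > 60%: T_v = 1.781 − 0.933·log₁₀(100 − 81) = 0.58792.
t = T_v·H_d²/c_v = 0.58792×3²/2.4 = 2.205 years.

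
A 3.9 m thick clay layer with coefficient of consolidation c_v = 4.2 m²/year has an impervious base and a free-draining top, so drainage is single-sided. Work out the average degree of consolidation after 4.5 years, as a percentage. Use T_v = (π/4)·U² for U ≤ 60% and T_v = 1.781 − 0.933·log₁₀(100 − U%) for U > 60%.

U ≈ 96.2 %

Drainage path length: H_d = H = 3.9 m (single drainage).
T_v = c_v·t/H_d² = 4.2×4.5/3.9² = 1.2426.
T_v = 1.2426 corresponds to the U > 60% branch:
U = 1 − 10^((1.781 − T_v)/0.933)/100 = 0.9622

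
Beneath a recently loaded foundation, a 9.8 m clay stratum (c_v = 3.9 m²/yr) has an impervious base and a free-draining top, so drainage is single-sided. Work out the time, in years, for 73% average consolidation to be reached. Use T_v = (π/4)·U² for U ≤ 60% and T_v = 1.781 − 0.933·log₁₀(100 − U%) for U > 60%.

t ≈ 11 years

Drainage path length: H_d = H = 9.8 m (single drainage).
U > 60%: T_v = 1.781 − 0.933·log₁₀(100 − 73) = 0.44554.
t = T_v·H_d²/c_v = 0.44554×9.8²/3.9 = 10.97 years.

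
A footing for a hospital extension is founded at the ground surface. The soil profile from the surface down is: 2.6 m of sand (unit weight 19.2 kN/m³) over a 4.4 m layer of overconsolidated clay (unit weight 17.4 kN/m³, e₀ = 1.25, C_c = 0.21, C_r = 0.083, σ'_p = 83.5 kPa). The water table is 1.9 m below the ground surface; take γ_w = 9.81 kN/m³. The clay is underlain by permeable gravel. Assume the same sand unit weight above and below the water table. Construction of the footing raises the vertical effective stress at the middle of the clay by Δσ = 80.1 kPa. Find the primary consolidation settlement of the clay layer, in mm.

Mid-depth of clay below the ground surface: z = 2.6 + 4.4/2 = 4.8 m.
Total vertical stress at mid-clay: σ_v = 19.2×2.6 + 17.4×2.2 = 88.2 kPa.
Pore pressure: u = 9.81×(4.8 − 1.9) = 28.449 kPa.
Initial effective stress: σ'_0 = σ_v − u = 88.2 − 28.449 = 59.751 kPa.
Final effective stress: σ'_f = 59.751 + 80.1 = 139.85 kPa.
σ'_f = 139.85 > σ'_p = 83.5 kPa, so the stress path crosses the preconsolidation pressure — recompression up to σ'_p, then virgin compression beyond:
S_c = H/(1+e₀)·[C_r·log₁₀(σ'_p/σ'_0) + C_c·log₁₀(σ'_f/σ'_p)]
    = 4.4/2.25 × [0.083×log₁₀(83.5/59.751) + 0.21×log₁₀(139.85/83.5)]
    = 1.9556 × [0.012063 + 0.047035] = 0.1156 m

S_c ≈ 116 mm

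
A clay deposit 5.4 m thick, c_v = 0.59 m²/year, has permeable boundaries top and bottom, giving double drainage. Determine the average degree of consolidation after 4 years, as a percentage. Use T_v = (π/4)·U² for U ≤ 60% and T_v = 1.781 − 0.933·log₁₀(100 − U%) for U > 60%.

U ≈ 63.5 %

Drainage path length: H_d = H/2 = 2.7 m (double drainage).
T_v = c_v·t/H_d² = 0.59×4/2.7² = 0.32373.
T_v = 0.32373 corresponds to the U > 60% branch:
U = 1 − 10^((1.781 − T_v)/0.933)/100 = 0.6353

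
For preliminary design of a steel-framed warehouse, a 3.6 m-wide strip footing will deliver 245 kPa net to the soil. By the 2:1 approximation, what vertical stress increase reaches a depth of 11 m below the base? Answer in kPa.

Δσ_z ≈ 60.4 kPa

By the 2:1 method the load spreads at 1 horizontal : 2 vertical, so at depth z the loaded area has grown by z in each plan dimension:
Δσ = qB/(B+z) = 245×3.6/(3.6+11) = 60.411 kPa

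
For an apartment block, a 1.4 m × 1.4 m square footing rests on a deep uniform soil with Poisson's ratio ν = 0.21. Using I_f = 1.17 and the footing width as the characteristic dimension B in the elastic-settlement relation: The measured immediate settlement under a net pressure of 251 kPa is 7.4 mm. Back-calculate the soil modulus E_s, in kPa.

E_s ≈ 53100 kPa

S_e = q·B·(1−ν²)/E_s · I_f  ⇒  E_s = q·B·(1−ν²)·I_f / S_e.
E_s = 251 × 1.4 × 0.9559 × 1.17 / 0.0074 = 53110 kPa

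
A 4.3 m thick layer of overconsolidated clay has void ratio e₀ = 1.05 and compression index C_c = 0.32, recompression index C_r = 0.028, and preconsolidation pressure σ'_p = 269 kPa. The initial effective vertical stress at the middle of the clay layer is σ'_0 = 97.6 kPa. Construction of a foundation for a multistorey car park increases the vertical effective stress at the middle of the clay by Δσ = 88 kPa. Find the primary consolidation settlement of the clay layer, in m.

S_c ≈ 0.0164 m

Final effective stress: σ'_f = 97.6 + 88 = 185.6 kPa.
σ'_f = 185.6 ≤ σ'_p = 269 kPa, so the clay remains overconsolidated and only the recompression index applies:
S_c = C_r·H/(1+e₀)·log₁₀(σ'_f/σ'_0) = 0.028×4.3/2.05×log₁₀(185.6/97.6)
    = 0.058733 × 0.27913 = 0.01639 m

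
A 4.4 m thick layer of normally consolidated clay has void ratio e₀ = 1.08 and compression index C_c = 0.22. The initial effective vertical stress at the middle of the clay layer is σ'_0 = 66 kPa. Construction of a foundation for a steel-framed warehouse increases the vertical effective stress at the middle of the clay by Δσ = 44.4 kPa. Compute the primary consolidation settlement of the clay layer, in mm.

Final effective stress: σ'_f = σ'_0 + Δσ = 66 + 44.4 = 110.4 kPa.
Normally consolidated clay, so the full stress increment lies on the virgin compression line:
S_c = C_c·H/(1+e₀)·log₁₀(σ'_f/σ'_0) = 0.22×4.4/(1+1.08)×log₁₀(110.4/66)
    = 0.46538 × 0.22343 = 0.104 m

S_c ≈ 104 mm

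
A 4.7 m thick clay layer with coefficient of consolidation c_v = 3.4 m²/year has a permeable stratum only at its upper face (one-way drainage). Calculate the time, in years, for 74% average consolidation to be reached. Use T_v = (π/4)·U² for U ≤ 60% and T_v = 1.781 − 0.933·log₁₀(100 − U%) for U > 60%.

Drainage path length: H_d = H = 4.7 m (single drainage).
U > 60%: T_v = 1.781 − 0.933·log₁₀(100 − 74) = 0.46083.
t = T_v·H_d²/c_v = 0.46083×4.7²/3.4 = 2.994 years.

t ≈ 2.99 years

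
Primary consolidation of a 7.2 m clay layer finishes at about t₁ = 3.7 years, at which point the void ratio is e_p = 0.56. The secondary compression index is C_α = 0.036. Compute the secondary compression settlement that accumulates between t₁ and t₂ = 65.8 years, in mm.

S_s ≈ 208 mm

Secondary compression: S_s = C_α·H/(1+e_p)·log₁₀(t₂/t₁)
S_s = 0.036×7.2/(1+0.56)×log₁₀(65.8/3.7)
    = 0.1662 × 1.25 = 0.2077 m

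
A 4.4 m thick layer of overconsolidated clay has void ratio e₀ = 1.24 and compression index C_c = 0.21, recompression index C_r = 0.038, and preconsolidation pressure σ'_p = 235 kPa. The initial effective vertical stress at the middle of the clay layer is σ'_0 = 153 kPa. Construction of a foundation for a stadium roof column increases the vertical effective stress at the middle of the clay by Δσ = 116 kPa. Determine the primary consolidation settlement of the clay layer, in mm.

Final effective stress: σ'_f = 153 + 116 = 269 kPa.
σ'_f = 269 > σ'_p = 235 kPa, so the stress path crosses the preconsolidation pressure — recompression up to σ'_p, then virgin compression beyond:
S_c = H/(1+e₀)·[C_r·log₁₀(σ'_p/σ'_0) + C_c·log₁₀(σ'_f/σ'_p)]
    = 4.4/2.24 × [0.038×log₁₀(235/153) + 0.21×log₁₀(269/235)]
    = 1.9643 × [0.0070823 + 0.012324] = 0.03812 m

S_c ≈ 38.1 mm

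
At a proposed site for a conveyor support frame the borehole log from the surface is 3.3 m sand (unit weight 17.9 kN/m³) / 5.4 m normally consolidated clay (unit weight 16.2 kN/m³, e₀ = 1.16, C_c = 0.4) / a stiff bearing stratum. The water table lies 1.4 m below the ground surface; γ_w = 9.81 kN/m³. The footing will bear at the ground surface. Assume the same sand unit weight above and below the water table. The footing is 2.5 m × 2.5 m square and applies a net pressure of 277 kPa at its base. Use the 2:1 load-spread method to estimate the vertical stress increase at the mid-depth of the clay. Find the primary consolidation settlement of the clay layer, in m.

S_c ≈ 0.151 m

Mid-depth of clay below the ground surface: z = 3.3 + 5.4/2 = 6 m.
Total vertical stress at mid-clay: σ_v = 17.9×3.3 + 16.2×2.7 = 102.81 kPa.
Pore pressure: u = 9.81×(6 − 1.4) = 45.126 kPa.
Initial effective stress: σ'_0 = σ_v − u = 102.81 − 45.126 = 57.684 kPa.
Stress increase at mid-clay by the 2:1 spreading method:
Δσ = qBL/((B+z)(L+z)) = 277×2.5×2.5/((2.5+6)(2.5+6)) = 23.962 kPa
Final effective stress: σ'_f = σ'_0 + Δσ = 57.684 + 23.962 = 81.646 kPa.
Normally consolidated clay, so the full stress increment lies on the virgin compression line:
S_c = C_c·H/(1+e₀)·log₁₀(σ'_f/σ'_0) = 0.4×5.4/(1+1.16)×log₁₀(81.646/57.684)
    = 1 × 0.15088 = 0.1509 m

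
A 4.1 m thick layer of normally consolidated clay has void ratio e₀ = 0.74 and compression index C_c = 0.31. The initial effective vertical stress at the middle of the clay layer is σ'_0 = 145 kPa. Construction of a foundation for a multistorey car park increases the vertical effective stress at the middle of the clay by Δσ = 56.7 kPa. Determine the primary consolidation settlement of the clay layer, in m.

S_c ≈ 0.105 m

Final effective stress: σ'_f = σ'_0 + Δσ = 145 + 56.7 = 201.7 kPa.
Normally consolidated clay, so the full stress increment lies on the virgin compression line:
S_c = C_c·H/(1+e₀)·log₁₀(σ'_f/σ'_0) = 0.31×4.1/(1+0.74)×log₁₀(201.7/145)
    = 0.73046 × 0.14334 = 0.1047 m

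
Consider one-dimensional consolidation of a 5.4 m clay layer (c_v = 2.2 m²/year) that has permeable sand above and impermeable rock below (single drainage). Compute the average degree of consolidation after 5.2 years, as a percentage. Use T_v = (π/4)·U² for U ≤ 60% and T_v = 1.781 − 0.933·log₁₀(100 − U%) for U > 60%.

U ≈ 69.2 %

Drainage path length: H_d = H = 5.4 m (single drainage).
T_v = c_v·t/H_d² = 2.2×5.2/5.4² = 0.39232.
T_v = 0.39232 corresponds to the U > 60% branch:
U = 1 − 10^((1.781 − T_v)/0.933)/100 = 0.6921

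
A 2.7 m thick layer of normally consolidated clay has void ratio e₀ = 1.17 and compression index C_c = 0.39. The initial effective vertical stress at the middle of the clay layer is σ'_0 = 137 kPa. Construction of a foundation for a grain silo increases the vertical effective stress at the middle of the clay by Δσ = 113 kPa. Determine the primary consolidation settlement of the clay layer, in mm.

S_c ≈ 127 mm

Final effective stress: σ'_f = σ'_0 + Δσ = 137 + 113 = 250 kPa.
Normally consolidated clay, so the full stress increment lies on the virgin compression line:
S_c = C_c·H/(1+e₀)·log₁₀(σ'_f/σ'_0) = 0.39×2.7/(1+1.17)×log₁₀(250/137)
    = 0.48525 × 0.26122 = 0.1268 m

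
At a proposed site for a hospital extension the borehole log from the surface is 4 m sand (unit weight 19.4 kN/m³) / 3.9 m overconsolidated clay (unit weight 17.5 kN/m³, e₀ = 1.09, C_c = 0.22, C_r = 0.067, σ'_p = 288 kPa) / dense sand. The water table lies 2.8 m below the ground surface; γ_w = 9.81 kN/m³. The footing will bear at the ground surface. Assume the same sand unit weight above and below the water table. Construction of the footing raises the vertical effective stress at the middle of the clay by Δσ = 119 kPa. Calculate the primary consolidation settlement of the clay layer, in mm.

Mid-depth of clay below the ground surface: z = 4 + 3.9/2 = 5.95 m.
Total vertical stress at mid-clay: σ_v = 19.4×4 + 17.5×1.95 = 111.72 kPa.
Pore pressure: u = 9.81×(5.95 − 2.8) = 30.902 kPa.
Initial effective stress: σ'_0 = σ_v − u = 111.72 − 30.902 = 80.818 kPa.
Final effective stress: σ'_f = 80.818 + 119 = 199.82 kPa.
σ'_f = 199.82 ≤ σ'_p = 288 kPa, so the clay remains overconsolidated and only the recompression index applies:
S_c = C_r·H/(1+e₀)·log₁₀(σ'_f/σ'_0) = 0.067×3.9/2.09×log₁₀(199.82/80.818)
    = 0.12502 × 0.39313 = 0.04915 m

S_c ≈ 49.1 mm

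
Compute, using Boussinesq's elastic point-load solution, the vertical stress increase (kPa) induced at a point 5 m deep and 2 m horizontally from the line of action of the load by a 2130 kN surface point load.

Δσ_z ≈ 28.1 kPa

Boussinesq vertical stress below a point load on an elastic half-space:
Δσ_z = 3P/(2πz²) · [1 + (r/z)²]^(−5/2)
r/z = 2/5 = 0.4; [1+(r/z)²]^(−5/2) = 0.69001.
Δσ_z = 3×2130/(2π×5²) × 0.69001 = 40.68 × 0.69001 = 28.07 kPa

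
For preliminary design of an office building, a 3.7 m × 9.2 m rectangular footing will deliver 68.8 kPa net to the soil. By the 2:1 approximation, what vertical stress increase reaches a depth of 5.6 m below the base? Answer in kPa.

By the 2:1 method the load spreads at 1 horizontal : 2 vertical, so at depth z the loaded area has grown by z in each plan dimension:
Δσ = qBL/((B+z)(L+z)) = 68.8×3.7×9.2/((3.7+5.6)(9.2+5.6)) = 17.015 kPa

Δσ_z ≈ 17 kPa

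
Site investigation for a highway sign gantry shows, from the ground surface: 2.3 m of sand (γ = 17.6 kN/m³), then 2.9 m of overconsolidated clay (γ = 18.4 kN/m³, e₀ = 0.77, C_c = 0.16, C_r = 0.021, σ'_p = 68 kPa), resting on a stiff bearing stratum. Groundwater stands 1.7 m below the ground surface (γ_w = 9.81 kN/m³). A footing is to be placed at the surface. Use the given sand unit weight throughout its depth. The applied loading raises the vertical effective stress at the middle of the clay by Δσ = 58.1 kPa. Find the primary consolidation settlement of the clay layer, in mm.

S_c ≈ 55.1 mm

Mid-depth of clay below the ground surface: z = 2.3 + 2.9/2 = 3.75 m.
Total vertical stress at mid-clay: σ_v = 17.6×2.3 + 18.4×1.45 = 67.16 kPa.
Pore pressure: u = 9.81×(3.75 − 1.7) = 20.11 kPa.
Initial effective stress: σ'_0 = σ_v − u = 67.16 − 20.11 = 47.05 kPa.
Final effective stress: σ'_f = 47.05 + 58.1 = 105.15 kPa.
σ'_f = 105.15 > σ'_p = 68 kPa, so the stress path crosses the preconsolidation pressure — recompression up to σ'_p, then virgin compression beyond:
S_c = H/(1+e₀)·[C_r·log₁₀(σ'_p/σ'_0) + C_c·log₁₀(σ'_f/σ'_p)]
    = 2.9/1.77 × [0.021×log₁₀(68/47.05) + 0.16×log₁₀(105.15/68)]
    = 1.6384 × [0.0033589 + 0.030288] = 0.05513 m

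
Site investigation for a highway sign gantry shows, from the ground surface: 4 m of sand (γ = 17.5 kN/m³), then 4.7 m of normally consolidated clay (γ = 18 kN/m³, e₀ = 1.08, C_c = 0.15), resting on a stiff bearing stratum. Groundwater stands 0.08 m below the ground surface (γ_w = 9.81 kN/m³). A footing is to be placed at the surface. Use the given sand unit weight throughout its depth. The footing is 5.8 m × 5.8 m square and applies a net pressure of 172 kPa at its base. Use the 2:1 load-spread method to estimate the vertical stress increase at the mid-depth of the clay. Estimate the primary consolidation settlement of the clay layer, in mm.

S_c ≈ 84.2 mm

Mid-depth of clay below the ground surface: z = 4 + 4.7/2 = 6.35 m.
Total vertical stress at mid-clay: σ_v = 17.5×4 + 18×2.35 = 112.3 kPa.
Pore pressure: u = 9.81×(6.35 − 0.08) = 61.509 kPa.
Initial effective stress: σ'_0 = σ_v − u = 112.3 − 61.509 = 50.791 kPa.
Stress increase at mid-clay by the 2:1 spreading method:
Δσ = qBL/((B+z)(L+z)) = 172×5.8×5.8/((5.8+6.35)(5.8+6.35)) = 39.195 kPa
Final effective stress: σ'_f = σ'_0 + Δσ = 50.791 + 39.195 = 89.986 kPa.
Normally consolidated clay, so the full stress increment lies on the virgin compression line:
S_c = C_c·H/(1+e₀)·log₁₀(σ'_f/σ'_0) = 0.15×4.7/(1+1.08)×log₁₀(89.986/50.791)
    = 0.33894 × 0.24839 = 0.08419 m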